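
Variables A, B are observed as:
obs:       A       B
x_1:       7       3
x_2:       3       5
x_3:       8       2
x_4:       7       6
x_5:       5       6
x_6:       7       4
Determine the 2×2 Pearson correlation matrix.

Step 1 — column means:
  mean(A) = (7 + 3 + 8 + 7 + 5 + 7) / 6 = 37/6 = 6.1667
  mean(B) = (3 + 5 + 2 + 6 + 6 + 4) / 6 = 26/6 = 4.3333

Step 2 — sample variances and covariances s[i,j] = (1/(n-1)) · Σ_k (x_{k,i} - mean_i) · (x_{k,j} - mean_j), with n-1 = 5:
  s[A,A] = ((0.8333)·(0.8333) + (-3.1667)·(-3.1667) + (1.8333)·(1.8333) + (0.8333)·(0.8333) + (-1.1667)·(-1.1667) + (0.8333)·(0.8333)) / 5 = 16.8333/5 = 3.3667
  s[A,B] = ((0.8333)·(-1.3333) + (-3.1667)·(0.6667) + (1.8333)·(-2.3333) + (0.8333)·(1.6667) + (-1.1667)·(1.6667) + (0.8333)·(-0.3333)) / 5 = -8.3333/5 = -1.6667
  s[B,B] = ((-1.3333)·(-1.3333) + (0.6667)·(0.6667) + (-2.3333)·(-2.3333) + (1.6667)·(1.6667) + (1.6667)·(1.6667) + (-0.3333)·(-0.3333)) / 5 = 13.3333/5 = 2.6667
  Sample standard deviations s_i = √(s[i,i]):
  s(A) = √(3.3667) = 1.8348
  s(B) = √(2.6667) = 1.633

Step 3 — r_{ij} = s_{ij} / (s_i · s_j):
  r[A,A] = 1 (diagonal).
  r[A,B] = -1.6667 / (1.8348 · 1.633) = -1.6667 / 2.9963 = -0.5562
  r[B,B] = 1 (diagonal).

R is symmetric with unit diagonal. Assembling:

R = [[1, -0.5562],
 [-0.5562, 1]]


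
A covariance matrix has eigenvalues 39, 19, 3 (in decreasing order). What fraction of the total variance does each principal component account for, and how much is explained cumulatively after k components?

Step 1 — total variance = trace(Sigma) = Σ λ_i = 39 + 19 + 3 = 61.

Step 2 — fraction explained by component i = λ_i / Σ λ:
  PC1: 39/61 = 0.6393
  PC2: 19/61 = 0.3115
  PC3: 3/61 = 0.0492

Step 3 — cumulative fraction after k components = (λ_1 + ... + λ_k) / Σ λ:
  k = 1: 39/61 = 0.6393
  k = 2: (39 + 19)/61 = 58/61 = 0.9508
  k = 3: (39 + 19 + 3)/61 = 61/61 = 1

Summary (fraction, with percent):

explained: PC1 0.6393 (63.93%), PC2 0.3115 (31.15%), PC3 0.0492 (4.92%);  cumulative: 0.6393, 0.9508, 1


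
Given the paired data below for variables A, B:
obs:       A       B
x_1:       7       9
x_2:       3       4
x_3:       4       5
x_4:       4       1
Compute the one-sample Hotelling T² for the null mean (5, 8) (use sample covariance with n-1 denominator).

Step 1 — sample mean vector:
  mean(A) = (7 + 3 + 4 + 4) / 4 = 18/4 = 4.5
  mean(B) = (9 + 4 + 5 + 1) / 4 = 19/4 = 4.75
  x̄ = (4.5, 4.75),  deviation x̄ - mu_0 = (4.5, 4.75) - (5, 8) = (-0.5, -3.25).

Step 2 — sample covariance matrix, S[i,j] = (1/(n-1)) · Σ_k (x_{k,i} - mean_i) · (x_{k,j} - mean_j), divisor n-1 = 3:
  S[A,A] = ((2.5)·(2.5) + (-1.5)·(-1.5) + (-0.5)·(-0.5) + (-0.5)·(-0.5)) / 3 = 9/3 = 3
  S[A,B] = ((2.5)·(4.25) + (-1.5)·(-0.75) + (-0.5)·(0.25) + (-0.5)·(-3.75)) / 3 = 13.5/3 = 4.5
  S[B,B] = ((4.25)·(4.25) + (-0.75)·(-0.75) + (0.25)·(0.25) + (-3.75)·(-3.75)) / 3 = 32.75/3 = 10.9167
  S = [[3, 4.5],
 [4.5, 10.9167]].

Step 3 — invert S. det(S) = 3·10.9167 - (4.5)² = 12.5.
  S^{-1} = (1/det) · [[d, -b], [-b, a]] = [[0.8733, -0.36],
 [-0.36, 0.24]].

Step 4 — quadratic form (x̄ - mu_0)^T · S^{-1} · (x̄ - mu_0):
  S^{-1} · (x̄ - mu_0) = (0.7333, -0.6),
  (x̄ - mu_0)^T · [...] = (-0.5)·(0.7333) + (-3.25)·(-0.6) = 1.5833.

Step 5 — scale by n: T² = 4 · 1.5833 = 6.3333.

T² ≈ 6.3333


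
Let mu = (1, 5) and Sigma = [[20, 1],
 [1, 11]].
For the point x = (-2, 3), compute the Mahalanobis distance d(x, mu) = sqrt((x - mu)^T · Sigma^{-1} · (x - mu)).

Step 1 — centre the observation: (x - mu) = (-3, -2).

Step 2 — invert Sigma. det(Sigma) = 20·11 - (1)² = 219.
  Sigma^{-1} = (1/det) · [[d, -b], [-b, a]] = [[0.0502, -0.0046],
 [-0.0046, 0.0913]].

Step 3 — form the quadratic (x - mu)^T · Sigma^{-1} · (x - mu):
  Sigma^{-1} · (x - mu) = (-0.1416, -0.1689).
  (x - mu)^T · [Sigma^{-1} · (x - mu)] = (-3)·(-0.1416) + (-2)·(-0.1689) = 0.7626.

Step 4 — take square root: d = √(0.7626) ≈ 0.8732.

d(x, mu) = √(0.7626) ≈ 0.8732


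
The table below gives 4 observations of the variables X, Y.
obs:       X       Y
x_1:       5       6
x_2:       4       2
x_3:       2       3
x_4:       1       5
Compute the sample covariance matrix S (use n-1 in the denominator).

Step 1 — column means:
  mean(X) = (5 + 4 + 2 + 1) / 4 = 12/4 = 3
  mean(Y) = (6 + 2 + 3 + 5) / 4 = 16/4 = 4

Step 2 — sample covariance S[i,j] = (1/(n-1)) · Σ_k (x_{k,i} - mean_i) · (x_{k,j} - mean_j), with n-1 = 3.
  S[X,X] = ((2)·(2) + (1)·(1) + (-1)·(-1) + (-2)·(-2)) / 3 = 10/3 = 3.3333
  S[X,Y] = ((2)·(2) + (1)·(-2) + (-1)·(-1) + (-2)·(1)) / 3 = 1/3 = 0.3333
  S[Y,Y] = ((2)·(2) + (-2)·(-2) + (-1)·(-1) + (1)·(1)) / 3 = 10/3 = 3.3333

S is symmetric (S[j,i] = S[i,j]). Assembling:

S = [[3.3333, 0.3333],
 [0.3333, 3.3333]]


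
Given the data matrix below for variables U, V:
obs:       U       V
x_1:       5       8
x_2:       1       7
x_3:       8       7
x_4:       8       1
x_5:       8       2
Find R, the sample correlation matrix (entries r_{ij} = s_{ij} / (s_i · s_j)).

Step 1 — column means:
  mean(U) = (5 + 1 + 8 + 8 + 8) / 5 = 30/5 = 6
  mean(V) = (8 + 7 + 7 + 1 + 2) / 5 = 25/5 = 5

Step 2 — sample variances and covariances s[i,j] = (1/(n-1)) · Σ_k (x_{k,i} - mean_i) · (x_{k,j} - mean_j), with n-1 = 4:
  s[U,U] = ((-1)·(-1) + (-5)·(-5) + (2)·(2) + (2)·(2) + (2)·(2)) / 4 = 38/4 = 9.5
  s[U,V] = ((-1)·(3) + (-5)·(2) + (2)·(2) + (2)·(-4) + (2)·(-3)) / 4 = -23/4 = -5.75
  s[V,V] = ((3)·(3) + (2)·(2) + (2)·(2) + (-4)·(-4) + (-3)·(-3)) / 4 = 42/4 = 10.5
  Sample standard deviations s_i = √(s[i,i]):
  s(U) = √(9.5) = 3.0822
  s(V) = √(10.5) = 3.2404

Step 3 — r_{ij} = s_{ij} / (s_i · s_j):
  r[U,U] = 1 (diagonal).
  r[U,V] = -5.75 / (3.0822 · 3.2404) = -5.75 / 9.9875 = -0.5757
  r[V,V] = 1 (diagonal).

R is symmetric with unit diagonal. Assembling:

R = [[1, -0.5757],
 [-0.5757, 1]]


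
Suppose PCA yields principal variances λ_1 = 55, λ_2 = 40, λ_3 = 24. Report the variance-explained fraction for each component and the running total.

Step 1 — total variance = trace(Sigma) = Σ λ_i = 55 + 40 + 24 = 119.

Step 2 — fraction explained by component i = λ_i / Σ λ:
  PC1: 55/119 = 0.4622
  PC2: 40/119 = 0.3361
  PC3: 24/119 = 0.2017

Step 3 — cumulative fraction after k components = (λ_1 + ... + λ_k) / Σ λ:
  k = 1: 55/119 = 0.4622
  k = 2: (55 + 40)/119 = 95/119 = 0.7983
  k = 3: (55 + 40 + 24)/119 = 119/119 = 1

Summary (fraction, with percent):

explained: PC1 0.4622 (46.22%), PC2 0.3361 (33.61%), PC3 0.2017 (20.17%);  cumulative: 0.4622, 0.7983, 1


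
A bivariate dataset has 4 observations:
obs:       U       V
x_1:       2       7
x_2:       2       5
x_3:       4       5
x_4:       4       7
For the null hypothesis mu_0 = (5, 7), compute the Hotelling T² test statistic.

Step 1 — sample mean vector:
  mean(U) = (2 + 2 + 4 + 4) / 4 = 12/4 = 3
  mean(V) = (7 + 5 + 5 + 7) / 4 = 24/4 = 6
  x̄ = (3, 6),  deviation x̄ - mu_0 = (3, 6) - (5, 7) = (-2, -1).

Step 2 — sample covariance matrix, S[i,j] = (1/(n-1)) · Σ_k (x_{k,i} - mean_i) · (x_{k,j} - mean_j), divisor n-1 = 3:
  S[U,U] = ((-1)·(-1) + (-1)·(-1) + (1)·(1) + (1)·(1)) / 3 = 4/3 = 1.3333
  S[U,V] = ((-1)·(1) + (-1)·(-1) + (1)·(-1) + (1)·(1)) / 3 = 0/3 = 0
  S[V,V] = ((1)·(1) + (-1)·(-1) + (-1)·(-1) + (1)·(1)) / 3 = 4/3 = 1.3333
  S = [[1.3333, 0],
 [0, 1.3333]].

Step 3 — invert S. det(S) = 1.3333·1.3333 - (0)² = 1.7778.
  S^{-1} = (1/det) · [[d, -b], [-b, a]] = [[0.75, 0],
 [0, 0.75]].

Step 4 — quadratic form (x̄ - mu_0)^T · S^{-1} · (x̄ - mu_0):
  S^{-1} · (x̄ - mu_0) = (-1.5, -0.75),
  (x̄ - mu_0)^T · [...] = (-2)·(-1.5) + (-1)·(-0.75) = 3.75.

Step 5 — scale by n: T² = 4 · 3.75 = 15.

T² ≈ 15


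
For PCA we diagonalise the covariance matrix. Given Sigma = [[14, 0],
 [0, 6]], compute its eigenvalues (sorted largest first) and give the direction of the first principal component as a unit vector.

Step 1 — characteristic polynomial of 2×2 Sigma:
  det(Sigma - λI) = λ² - trace · λ + det = 0.
  trace = 14 + 6 = 20, det = 14·6 - (0)² = 84.
Step 2 — discriminant:
  Δ = trace² - 4·det = 400 - 336 = 64.
Step 3 — eigenvalues:
  λ = (trace ± √Δ)/2 = (20 ± 8)/2,
  λ_1 = 14,  λ_2 = 6.

Step 4 — unit eigenvector for λ_1: Sigma is diagonal, so its eigenvectors are the coordinate axes. λ_1 = 14 is the diagonal entry on the first coordinate axis, hence
  v_1 = (1, 0) (||v_1|| = 1).

λ_1 = 14,  λ_2 = 6;  v_1 ≈ (1, 0)


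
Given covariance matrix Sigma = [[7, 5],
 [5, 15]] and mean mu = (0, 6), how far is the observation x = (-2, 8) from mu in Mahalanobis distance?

Step 1 — centre the observation: (x - mu) = (-2, 2).

Step 2 — invert Sigma. det(Sigma) = 7·15 - (5)² = 80.
  Sigma^{-1} = (1/det) · [[d, -b], [-b, a]] = [[0.1875, -0.0625],
 [-0.0625, 0.0875]].

Step 3 — form the quadratic (x - mu)^T · Sigma^{-1} · (x - mu):
  Sigma^{-1} · (x - mu) = (-0.5, 0.3).
  (x - mu)^T · [Sigma^{-1} · (x - mu)] = (-2)·(-0.5) + (2)·(0.3) = 1.6.

Step 4 — take square root: d = √(1.6) ≈ 1.2649.

d(x, mu) = √(1.6) ≈ 1.2649


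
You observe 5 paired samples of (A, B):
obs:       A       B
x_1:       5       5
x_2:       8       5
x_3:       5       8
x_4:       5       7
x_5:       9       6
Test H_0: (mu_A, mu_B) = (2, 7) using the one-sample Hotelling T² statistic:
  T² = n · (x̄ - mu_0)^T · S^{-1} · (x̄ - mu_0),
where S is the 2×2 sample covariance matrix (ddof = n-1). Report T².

Step 1 — sample mean vector:
  mean(A) = (5 + 8 + 5 + 5 + 9) / 5 = 32/5 = 6.4
  mean(B) = (5 + 5 + 8 + 7 + 6) / 5 = 31/5 = 6.2
  x̄ = (6.4, 6.2),  deviation x̄ - mu_0 = (6.4, 6.2) - (2, 7) = (4.4, -0.8).

Step 2 — sample covariance matrix, S[i,j] = (1/(n-1)) · Σ_k (x_{k,i} - mean_i) · (x_{k,j} - mean_j), divisor n-1 = 4:
  S[A,A] = ((-1.4)·(-1.4) + (1.6)·(1.6) + (-1.4)·(-1.4) + (-1.4)·(-1.4) + (2.6)·(2.6)) / 4 = 15.2/4 = 3.8
  S[A,B] = ((-1.4)·(-1.2) + (1.6)·(-1.2) + (-1.4)·(1.8) + (-1.4)·(0.8) + (2.6)·(-0.2)) / 4 = -4.4/4 = -1.1
  S[B,B] = ((-1.2)·(-1.2) + (-1.2)·(-1.2) + (1.8)·(1.8) + (0.8)·(0.8) + (-0.2)·(-0.2)) / 4 = 6.8/4 = 1.7
  S = [[3.8, -1.1],
 [-1.1, 1.7]].

Step 3 — invert S. det(S) = 3.8·1.7 - (-1.1)² = 5.25.
  S^{-1} = (1/det) · [[d, -b], [-b, a]] = [[0.3238, 0.2095],
 [0.2095, 0.7238]].

Step 4 — quadratic form (x̄ - mu_0)^T · S^{-1} · (x̄ - mu_0):
  S^{-1} · (x̄ - mu_0) = (1.2571, 0.3429),
  (x̄ - mu_0)^T · [...] = (4.4)·(1.2571) + (-0.8)·(0.3429) = 5.2571.

Step 5 — scale by n: T² = 5 · 5.2571 = 26.2857.

T² ≈ 26.2857


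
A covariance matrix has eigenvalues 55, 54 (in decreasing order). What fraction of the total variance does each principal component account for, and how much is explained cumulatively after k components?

Step 1 — total variance = trace(Sigma) = Σ λ_i = 55 + 54 = 109.

Step 2 — fraction explained by component i = λ_i / Σ λ:
  PC1: 55/109 = 0.5046
  PC2: 54/109 = 0.4954

Step 3 — cumulative fraction after k components = (λ_1 + ... + λ_k) / Σ λ:
  k = 1: 55/109 = 0.5046
  k = 2: (55 + 54)/109 = 109/109 = 1

Summary (fraction, with percent):

explained: PC1 0.5046 (50.46%), PC2 0.4954 (49.54%);  cumulative: 0.5046, 1


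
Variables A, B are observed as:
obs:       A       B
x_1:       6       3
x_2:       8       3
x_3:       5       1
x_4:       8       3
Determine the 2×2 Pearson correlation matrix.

Step 1 — column means:
  mean(A) = (6 + 8 + 5 + 8) / 4 = 27/4 = 6.75
  mean(B) = (3 + 3 + 1 + 3) / 4 = 10/4 = 2.5

Step 2 — sample variances and covariances s[i,j] = (1/(n-1)) · Σ_k (x_{k,i} - mean_i) · (x_{k,j} - mean_j), with n-1 = 3:
  s[A,A] = ((-0.75)·(-0.75) + (1.25)·(1.25) + (-1.75)·(-1.75) + (1.25)·(1.25)) / 3 = 6.75/3 = 2.25
  s[A,B] = ((-0.75)·(0.5) + (1.25)·(0.5) + (-1.75)·(-1.5) + (1.25)·(0.5)) / 3 = 3.5/3 = 1.1667
  s[B,B] = ((0.5)·(0.5) + (0.5)·(0.5) + (-1.5)·(-1.5) + (0.5)·(0.5)) / 3 = 3/3 = 1
  Sample standard deviations s_i = √(s[i,i]):
  s(A) = √(2.25) = 1.5
  s(B) = √(1) = 1

Step 3 — r_{ij} = s_{ij} / (s_i · s_j):
  r[A,A] = 1 (diagonal).
  r[A,B] = 1.1667 / (1.5 · 1) = 1.1667 / 1.5 = 0.7778
  r[B,B] = 1 (diagonal).

R is symmetric with unit diagonal. Assembling:

R = [[1, 0.7778],
 [0.7778, 1]]


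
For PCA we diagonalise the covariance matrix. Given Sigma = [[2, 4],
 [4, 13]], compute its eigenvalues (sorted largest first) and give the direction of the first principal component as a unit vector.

Step 1 — characteristic polynomial of 2×2 Sigma:
  det(Sigma - λI) = λ² - trace · λ + det = 0.
  trace = 2 + 13 = 15, det = 2·13 - (4)² = 10.
Step 2 — discriminant:
  Δ = trace² - 4·det = 225 - 40 = 185.
Step 3 — eigenvalues:
  λ = (trace ± √Δ)/2 = (15 ± 13.6015)/2,
  λ_1 = 14.3007,  λ_2 = 0.6993.

Step 4 — unit eigenvector for λ_1: solve (Sigma - λ_1 I)v = 0. First row:
  (2 - 14.3007)·v_x + (4)·v_y = 0, i.e. (-12.3007)·v_x + (4)·v_y = 0,
  so v ∝ (b, λ_1 - a) = (4, 12.3007) = u.
  ||u|| = √((4)² + (12.3007)²) = √(167.3081) ≈ 12.9348,
  v_1 = u/||u|| ≈ (0.3092, 0.951) (||v_1|| = 1).

λ_1 = 14.3007,  λ_2 = 0.6993;  v_1 ≈ (0.3092, 0.951)


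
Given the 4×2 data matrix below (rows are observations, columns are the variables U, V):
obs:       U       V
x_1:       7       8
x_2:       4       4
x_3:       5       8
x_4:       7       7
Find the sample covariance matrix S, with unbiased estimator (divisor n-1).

Step 1 — column means:
  mean(U) = (7 + 4 + 5 + 7) / 4 = 23/4 = 5.75
  mean(V) = (8 + 4 + 8 + 7) / 4 = 27/4 = 6.75

Step 2 — sample covariance S[i,j] = (1/(n-1)) · Σ_k (x_{k,i} - mean_i) · (x_{k,j} - mean_j), with n-1 = 3.
  S[U,U] = ((1.25)·(1.25) + (-1.75)·(-1.75) + (-0.75)·(-0.75) + (1.25)·(1.25)) / 3 = 6.75/3 = 2.25
  S[U,V] = ((1.25)·(1.25) + (-1.75)·(-2.75) + (-0.75)·(1.25) + (1.25)·(0.25)) / 3 = 5.75/3 = 1.9167
  S[V,V] = ((1.25)·(1.25) + (-2.75)·(-2.75) + (1.25)·(1.25) + (0.25)·(0.25)) / 3 = 10.75/3 = 3.5833

S is symmetric (S[j,i] = S[i,j]). Assembling:

S = [[2.25, 1.9167],
 [1.9167, 3.5833]]


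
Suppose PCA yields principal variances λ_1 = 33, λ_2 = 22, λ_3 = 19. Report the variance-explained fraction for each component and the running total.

Step 1 — total variance = trace(Sigma) = Σ λ_i = 33 + 22 + 19 = 74.

Step 2 — fraction explained by component i = λ_i / Σ λ:
  PC1: 33/74 = 0.4459
  PC2: 22/74 = 0.2973
  PC3: 19/74 = 0.2568

Step 3 — cumulative fraction after k components = (λ_1 + ... + λ_k) / Σ λ:
  k = 1: 33/74 = 0.4459
  k = 2: (33 + 22)/74 = 55/74 = 0.7432
  k = 3: (33 + 22 + 19)/74 = 74/74 = 1

Summary (fraction, with percent):

explained: PC1 0.4459 (44.59%), PC2 0.2973 (29.73%), PC3 0.2568 (25.68%);  cumulative: 0.4459, 0.7432, 1


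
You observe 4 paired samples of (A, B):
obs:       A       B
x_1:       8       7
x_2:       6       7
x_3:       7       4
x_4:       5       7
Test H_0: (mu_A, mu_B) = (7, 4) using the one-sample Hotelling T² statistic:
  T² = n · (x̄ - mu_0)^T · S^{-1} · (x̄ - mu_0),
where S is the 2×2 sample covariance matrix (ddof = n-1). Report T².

Step 1 — sample mean vector:
  mean(A) = (8 + 6 + 7 + 5) / 4 = 26/4 = 6.5
  mean(B) = (7 + 7 + 4 + 7) / 4 = 25/4 = 6.25
  x̄ = (6.5, 6.25),  deviation x̄ - mu_0 = (6.5, 6.25) - (7, 4) = (-0.5, 2.25).

Step 2 — sample covariance matrix, S[i,j] = (1/(n-1)) · Σ_k (x_{k,i} - mean_i) · (x_{k,j} - mean_j), divisor n-1 = 3:
  S[A,A] = ((1.5)·(1.5) + (-0.5)·(-0.5) + (0.5)·(0.5) + (-1.5)·(-1.5)) / 3 = 5/3 = 1.6667
  S[A,B] = ((1.5)·(0.75) + (-0.5)·(0.75) + (0.5)·(-2.25) + (-1.5)·(0.75)) / 3 = -1.5/3 = -0.5
  S[B,B] = ((0.75)·(0.75) + (0.75)·(0.75) + (-2.25)·(-2.25) + (0.75)·(0.75)) / 3 = 6.75/3 = 2.25
  S = [[1.6667, -0.5],
 [-0.5, 2.25]].

Step 3 — invert S. det(S) = 1.6667·2.25 - (-0.5)² = 3.5.
  S^{-1} = (1/det) · [[d, -b], [-b, a]] = [[0.6429, 0.1429],
 [0.1429, 0.4762]].

Step 4 — quadratic form (x̄ - mu_0)^T · S^{-1} · (x̄ - mu_0):
  S^{-1} · (x̄ - mu_0) = (0, 1),
  (x̄ - mu_0)^T · [...] = (-0.5)·(0) + (2.25)·(1) = 2.25.

Step 5 — scale by n: T² = 4 · 2.25 = 9.

T² ≈ 9


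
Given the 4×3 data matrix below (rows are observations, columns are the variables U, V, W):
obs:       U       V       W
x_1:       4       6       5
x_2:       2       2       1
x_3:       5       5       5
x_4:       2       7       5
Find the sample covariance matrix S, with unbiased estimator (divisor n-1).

Step 1 — column means:
  mean(U) = (4 + 2 + 5 + 2) / 4 = 13/4 = 3.25
  mean(V) = (6 + 2 + 5 + 7) / 4 = 20/4 = 5
  mean(W) = (5 + 1 + 5 + 5) / 4 = 16/4 = 4

Step 2 — sample covariance S[i,j] = (1/(n-1)) · Σ_k (x_{k,i} - mean_i) · (x_{k,j} - mean_j), with n-1 = 3.
  S[U,U] = ((0.75)·(0.75) + (-1.25)·(-1.25) + (1.75)·(1.75) + (-1.25)·(-1.25)) / 3 = 6.75/3 = 2.25
  S[U,V] = ((0.75)·(1) + (-1.25)·(-3) + (1.75)·(0) + (-1.25)·(2)) / 3 = 2/3 = 0.6667
  S[U,W] = ((0.75)·(1) + (-1.25)·(-3) + (1.75)·(1) + (-1.25)·(1)) / 3 = 5/3 = 1.6667
  S[V,V] = ((1)·(1) + (-3)·(-3) + (0)·(0) + (2)·(2)) / 3 = 14/3 = 4.6667
  S[V,W] = ((1)·(1) + (-3)·(-3) + (0)·(1) + (2)·(1)) / 3 = 12/3 = 4
  S[W,W] = ((1)·(1) + (-3)·(-3) + (1)·(1) + (1)·(1)) / 3 = 12/3 = 4

S is symmetric (S[j,i] = S[i,j]). Assembling:

S = [[2.25, 0.6667, 1.6667],
 [0.6667, 4.6667, 4],
 [1.6667, 4, 4]]


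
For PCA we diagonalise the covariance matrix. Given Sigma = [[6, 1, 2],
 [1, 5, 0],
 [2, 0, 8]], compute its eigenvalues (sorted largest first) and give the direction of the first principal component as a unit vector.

Step 1 — characteristic polynomial p(λ) = det(λI - Sigma) = λ³ - tr·λ² + c_1·λ - det, where tr = trace, c_1 = sum of the principal 2×2 minors, det = det(Sigma):
  tr = 6 + 5 + 8 = 19,
  c_1 = (6·5 - (1)²) + (6·8 - (2)²) + (5·8 - (0)²) = 29 + 44 + 40 = 113,
  det = 6·(5·8 - (0)²) - (1)·((1)·8 - (0)·(2)) + (2)·((1)·(0) - 5·(2)) = 6·(40) - (1)·(8) + (2)·(-10) = 212.
  So p(λ) = λ³ - 19λ² + 113λ - 212.
Step 2 — look for an integer root (rational root theorem: any rational root is an integer divisor of 212). Testing λ = 4:
  p(4) = 64 - 304 + 452 - 212 = 0  ✓
  Dividing out (λ - 4): p(λ) = (λ - 4)(λ² - 15λ + 53).
Step 3 — remaining eigenvalues from the quadratic λ² - 15λ + 53 = 0:
  Δ = 15² - 4·53 = 225 - 212 = 13,  λ = (15 ± √13)/2 = (15 ± 3.6056)/2 ≈ 9.3028 or 5.6972.
  Sorted: λ_1 = 9.3028,  λ_2 = 5.6972,  λ_3 = 4  (check: sum = 19 = tr ✓).

Step 4 — unit eigenvector for λ_1 ≈ 9.3028: v spans the null space of (Sigma - λ_1 I), whose rows are
  r_1 = (-3.3028, 1, 2),  r_2 = (1, -4.3028, 0),  r_3 = (2, 0, -1.3028).
  v is orthogonal to every row, so take v ∝ r_1 × r_2 = ((1)·(0) - (2)·(-4.3028), (2)·(1) - (-3.3028)·(0), (-3.3028)·(-4.3028) - (1)·(1)) ≈ (8.6056, 2, 13.2111).
  Let u = (8.6056, 2, 13.2111).
  ||u|| = √((8.6056)² + (2)² + (13.2111)²) = √(252.5887) ≈ 15.893,  v_1 = u/||u|| ≈ (0.5415, 0.1258, 0.8313) (||v_1|| = 1).

λ_1 = 9.3028,  λ_2 = 5.6972,  λ_3 = 4;  v_1 ≈ (0.5415, 0.1258, 0.8313)


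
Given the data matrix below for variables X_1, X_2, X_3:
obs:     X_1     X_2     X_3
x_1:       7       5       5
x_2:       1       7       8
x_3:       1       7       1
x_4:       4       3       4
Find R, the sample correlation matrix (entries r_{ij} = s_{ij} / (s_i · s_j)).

Step 1 — column means:
  mean(X_1) = (7 + 1 + 1 + 4) / 4 = 13/4 = 3.25
  mean(X_2) = (5 + 7 + 7 + 3) / 4 = 22/4 = 5.5
  mean(X_3) = (5 + 8 + 1 + 4) / 4 = 18/4 = 4.5

Step 2 — sample variances and covariances s[i,j] = (1/(n-1)) · Σ_k (x_{k,i} - mean_i) · (x_{k,j} - mean_j), with n-1 = 3:
  s[X_1,X_1] = ((3.75)·(3.75) + (-2.25)·(-2.25) + (-2.25)·(-2.25) + (0.75)·(0.75)) / 3 = 24.75/3 = 8.25
  s[X_1,X_2] = ((3.75)·(-0.5) + (-2.25)·(1.5) + (-2.25)·(1.5) + (0.75)·(-2.5)) / 3 = -10.5/3 = -3.5
  s[X_1,X_3] = ((3.75)·(0.5) + (-2.25)·(3.5) + (-2.25)·(-3.5) + (0.75)·(-0.5)) / 3 = 1.5/3 = 0.5
  s[X_2,X_2] = ((-0.5)·(-0.5) + (1.5)·(1.5) + (1.5)·(1.5) + (-2.5)·(-2.5)) / 3 = 11/3 = 3.6667
  s[X_2,X_3] = ((-0.5)·(0.5) + (1.5)·(3.5) + (1.5)·(-3.5) + (-2.5)·(-0.5)) / 3 = 1/3 = 0.3333
  s[X_3,X_3] = ((0.5)·(0.5) + (3.5)·(3.5) + (-3.5)·(-3.5) + (-0.5)·(-0.5)) / 3 = 25/3 = 8.3333
  Sample standard deviations s_i = √(s[i,i]):
  s(X_1) = √(8.25) = 2.8723
  s(X_2) = √(3.6667) = 1.9149
  s(X_3) = √(8.3333) = 2.8868

Step 3 — r_{ij} = s_{ij} / (s_i · s_j):
  r[X_1,X_1] = 1 (diagonal).
  r[X_1,X_2] = -3.5 / (2.8723 · 1.9149) = -3.5 / 5.5 = -0.6364
  r[X_1,X_3] = 0.5 / (2.8723 · 2.8868) = 0.5 / 8.2916 = 0.0603
  r[X_2,X_2] = 1 (diagonal).
  r[X_2,X_3] = 0.3333 / (1.9149 · 2.8868) = 0.3333 / 5.5277 = 0.0603
  r[X_3,X_3] = 1 (diagonal).

R is symmetric with unit diagonal. Assembling:

R = [[1, -0.6364, 0.0603],
 [-0.6364, 1, 0.0603],
 [0.0603, 0.0603, 1]]


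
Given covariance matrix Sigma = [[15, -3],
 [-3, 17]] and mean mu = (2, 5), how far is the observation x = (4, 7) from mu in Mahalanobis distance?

Step 1 — centre the observation: (x - mu) = (2, 2).

Step 2 — invert Sigma. det(Sigma) = 15·17 - (-3)² = 246.
  Sigma^{-1} = (1/det) · [[d, -b], [-b, a]] = [[0.0691, 0.0122],
 [0.0122, 0.061]].

Step 3 — form the quadratic (x - mu)^T · Sigma^{-1} · (x - mu):
  Sigma^{-1} · (x - mu) = (0.1626, 0.1463).
  (x - mu)^T · [Sigma^{-1} · (x - mu)] = (2)·(0.1626) + (2)·(0.1463) = 0.6179.

Step 4 — take square root: d = √(0.6179) ≈ 0.7861.

d(x, mu) = √(0.6179) ≈ 0.7861


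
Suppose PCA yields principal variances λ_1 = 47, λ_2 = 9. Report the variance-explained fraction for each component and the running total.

Step 1 — total variance = trace(Sigma) = Σ λ_i = 47 + 9 = 56.

Step 2 — fraction explained by component i = λ_i / Σ λ:
  PC1: 47/56 = 0.8393
  PC2: 9/56 = 0.1607

Step 3 — cumulative fraction after k components = (λ_1 + ... + λ_k) / Σ λ:
  k = 1: 47/56 = 0.8393
  k = 2: (47 + 9)/56 = 56/56 = 1

Summary (fraction, with percent):

explained: PC1 0.8393 (83.93%), PC2 0.1607 (16.07%);  cumulative: 0.8393, 1


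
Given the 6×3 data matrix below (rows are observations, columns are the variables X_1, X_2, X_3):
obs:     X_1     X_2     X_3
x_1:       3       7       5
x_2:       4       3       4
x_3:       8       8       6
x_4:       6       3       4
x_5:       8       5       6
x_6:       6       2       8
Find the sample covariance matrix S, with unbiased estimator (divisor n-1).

Step 1 — column means:
  mean(X_1) = (3 + 4 + 8 + 6 + 8 + 6) / 6 = 35/6 = 5.8333
  mean(X_2) = (7 + 3 + 8 + 3 + 5 + 2) / 6 = 28/6 = 4.6667
  mean(X_3) = (5 + 4 + 6 + 4 + 6 + 8) / 6 = 33/6 = 5.5

Step 2 — sample covariance S[i,j] = (1/(n-1)) · Σ_k (x_{k,i} - mean_i) · (x_{k,j} - mean_j), with n-1 = 5.
  S[X_1,X_1] = ((-2.8333)·(-2.8333) + (-1.8333)·(-1.8333) + (2.1667)·(2.1667) + (0.1667)·(0.1667) + (2.1667)·(2.1667) + (0.1667)·(0.1667)) / 5 = 20.8333/5 = 4.1667
  S[X_1,X_2] = ((-2.8333)·(2.3333) + (-1.8333)·(-1.6667) + (2.1667)·(3.3333) + (0.1667)·(-1.6667) + (2.1667)·(0.3333) + (0.1667)·(-2.6667)) / 5 = 3.6667/5 = 0.7333
  S[X_1,X_3] = ((-2.8333)·(-0.5) + (-1.8333)·(-1.5) + (2.1667)·(0.5) + (0.1667)·(-1.5) + (2.1667)·(0.5) + (0.1667)·(2.5)) / 5 = 6.5/5 = 1.3
  S[X_2,X_2] = ((2.3333)·(2.3333) + (-1.6667)·(-1.6667) + (3.3333)·(3.3333) + (-1.6667)·(-1.6667) + (0.3333)·(0.3333) + (-2.6667)·(-2.6667)) / 5 = 29.3333/5 = 5.8667
  S[X_2,X_3] = ((2.3333)·(-0.5) + (-1.6667)·(-1.5) + (3.3333)·(0.5) + (-1.6667)·(-1.5) + (0.3333)·(0.5) + (-2.6667)·(2.5)) / 5 = -1/5 = -0.2
  S[X_3,X_3] = ((-0.5)·(-0.5) + (-1.5)·(-1.5) + (0.5)·(0.5) + (-1.5)·(-1.5) + (0.5)·(0.5) + (2.5)·(2.5)) / 5 = 11.5/5 = 2.3

S is symmetric (S[j,i] = S[i,j]). Assembling:

S = [[4.1667, 0.7333, 1.3],
 [0.7333, 5.8667, -0.2],
 [1.3, -0.2, 2.3]]


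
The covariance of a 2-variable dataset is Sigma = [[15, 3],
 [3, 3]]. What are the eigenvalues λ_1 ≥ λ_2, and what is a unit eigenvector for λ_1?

Step 1 — characteristic polynomial of 2×2 Sigma:
  det(Sigma - λI) = λ² - trace · λ + det = 0.
  trace = 15 + 3 = 18, det = 15·3 - (3)² = 36.
Step 2 — discriminant:
  Δ = trace² - 4·det = 324 - 144 = 180.
Step 3 — eigenvalues:
  λ = (trace ± √Δ)/2 = (18 ± 13.4164)/2,
  λ_1 = 15.7082,  λ_2 = 2.2918.

Step 4 — unit eigenvector for λ_1: solve (Sigma - λ_1 I)v = 0. First row:
  (15 - 15.7082)·v_x + (3)·v_y = 0, i.e. (-0.7082)·v_x + (3)·v_y = 0,
  so v ∝ (b, λ_1 - a) = (3, 0.7082) = u.
  ||u|| = √((3)² + (0.7082)²) = √(9.5016) ≈ 3.0825,
  v_1 = u/||u|| ≈ (0.9732, 0.2298) (||v_1|| = 1).

λ_1 = 15.7082,  λ_2 = 2.2918;  v_1 ≈ (0.9732, 0.2298)


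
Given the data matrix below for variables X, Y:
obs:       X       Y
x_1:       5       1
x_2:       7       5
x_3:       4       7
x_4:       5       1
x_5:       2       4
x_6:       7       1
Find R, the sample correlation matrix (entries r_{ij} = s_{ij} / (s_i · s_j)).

Step 1 — column means:
  mean(X) = (5 + 7 + 4 + 5 + 2 + 7) / 6 = 30/6 = 5
  mean(Y) = (1 + 5 + 7 + 1 + 4 + 1) / 6 = 19/6 = 3.1667

Step 2 — sample variances and covariances s[i,j] = (1/(n-1)) · Σ_k (x_{k,i} - mean_i) · (x_{k,j} - mean_j), with n-1 = 5:
  s[X,X] = ((0)·(0) + (2)·(2) + (-1)·(-1) + (0)·(0) + (-3)·(-3) + (2)·(2)) / 5 = 18/5 = 3.6
  s[X,Y] = ((0)·(-2.1667) + (2)·(1.8333) + (-1)·(3.8333) + (0)·(-2.1667) + (-3)·(0.8333) + (2)·(-2.1667)) / 5 = -7/5 = -1.4
  s[Y,Y] = ((-2.1667)·(-2.1667) + (1.8333)·(1.8333) + (3.8333)·(3.8333) + (-2.1667)·(-2.1667) + (0.8333)·(0.8333) + (-2.1667)·(-2.1667)) / 5 = 32.8333/5 = 6.5667
  Sample standard deviations s_i = √(s[i,i]):
  s(X) = √(3.6) = 1.8974
  s(Y) = √(6.5667) = 2.5626

Step 3 — r_{ij} = s_{ij} / (s_i · s_j):
  r[X,X] = 1 (diagonal).
  r[X,Y] = -1.4 / (1.8974 · 2.5626) = -1.4 / 4.8621 = -0.2879
  r[Y,Y] = 1 (diagonal).

R is symmetric with unit diagonal. Assembling:

R = [[1, -0.2879],
 [-0.2879, 1]]


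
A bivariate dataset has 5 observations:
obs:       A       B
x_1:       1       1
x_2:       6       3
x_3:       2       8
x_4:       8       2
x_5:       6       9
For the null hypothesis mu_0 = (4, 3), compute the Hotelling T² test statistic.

Step 1 — sample mean vector:
  mean(A) = (1 + 6 + 2 + 8 + 6) / 5 = 23/5 = 4.6
  mean(B) = (1 + 3 + 8 + 2 + 9) / 5 = 23/5 = 4.6
  x̄ = (4.6, 4.6),  deviation x̄ - mu_0 = (4.6, 4.6) - (4, 3) = (0.6, 1.6).

Step 2 — sample covariance matrix, S[i,j] = (1/(n-1)) · Σ_k (x_{k,i} - mean_i) · (x_{k,j} - mean_j), divisor n-1 = 4:
  S[A,A] = ((-3.6)·(-3.6) + (1.4)·(1.4) + (-2.6)·(-2.6) + (3.4)·(3.4) + (1.4)·(1.4)) / 4 = 35.2/4 = 8.8
  S[A,B] = ((-3.6)·(-3.6) + (1.4)·(-1.6) + (-2.6)·(3.4) + (3.4)·(-2.6) + (1.4)·(4.4)) / 4 = -0.8/4 = -0.2
  S[B,B] = ((-3.6)·(-3.6) + (-1.6)·(-1.6) + (3.4)·(3.4) + (-2.6)·(-2.6) + (4.4)·(4.4)) / 4 = 53.2/4 = 13.3
  S = [[8.8, -0.2],
 [-0.2, 13.3]].

Step 3 — invert S. det(S) = 8.8·13.3 - (-0.2)² = 117.
  S^{-1} = (1/det) · [[d, -b], [-b, a]] = [[0.1137, 0.0017],
 [0.0017, 0.0752]].

Step 4 — quadratic form (x̄ - mu_0)^T · S^{-1} · (x̄ - mu_0):
  S^{-1} · (x̄ - mu_0) = (0.0709, 0.1214),
  (x̄ - mu_0)^T · [...] = (0.6)·(0.0709) + (1.6)·(0.1214) = 0.2368.

Step 5 — scale by n: T² = 5 · 0.2368 = 1.1838.

T² ≈ 1.1838


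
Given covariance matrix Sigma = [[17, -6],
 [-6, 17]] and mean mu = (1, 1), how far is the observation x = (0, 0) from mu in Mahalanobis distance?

Step 1 — centre the observation: (x - mu) = (-1, -1).

Step 2 — invert Sigma. det(Sigma) = 17·17 - (-6)² = 253.
  Sigma^{-1} = (1/det) · [[d, -b], [-b, a]] = [[0.0672, 0.0237],
 [0.0237, 0.0672]].

Step 3 — form the quadratic (x - mu)^T · Sigma^{-1} · (x - mu):
  Sigma^{-1} · (x - mu) = (-0.0909, -0.0909).
  (x - mu)^T · [Sigma^{-1} · (x - mu)] = (-1)·(-0.0909) + (-1)·(-0.0909) = 0.1818.

Step 4 — take square root: d = √(0.1818) ≈ 0.4264.

d(x, mu) = √(0.1818) ≈ 0.4264


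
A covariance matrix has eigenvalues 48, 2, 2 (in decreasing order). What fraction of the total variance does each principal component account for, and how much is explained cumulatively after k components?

Step 1 — total variance = trace(Sigma) = Σ λ_i = 48 + 2 + 2 = 52.

Step 2 — fraction explained by component i = λ_i / Σ λ:
  PC1: 48/52 = 0.9231
  PC2: 2/52 = 0.0385
  PC3: 2/52 = 0.0385

Step 3 — cumulative fraction after k components = (λ_1 + ... + λ_k) / Σ λ:
  k = 1: 48/52 = 0.9231
  k = 2: (48 + 2)/52 = 50/52 = 0.9615
  k = 3: (48 + 2 + 2)/52 = 52/52 = 1

Summary (fraction, with percent):

explained: PC1 0.9231 (92.31%), PC2 0.0385 (3.85%), PC3 0.0385 (3.85%);  cumulative: 0.9231, 0.9615, 1


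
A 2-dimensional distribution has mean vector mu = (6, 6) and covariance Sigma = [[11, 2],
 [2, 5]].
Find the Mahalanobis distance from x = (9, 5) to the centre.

Step 1 — centre the observation: (x - mu) = (3, -1).

Step 2 — invert Sigma. det(Sigma) = 11·5 - (2)² = 51.
  Sigma^{-1} = (1/det) · [[d, -b], [-b, a]] = [[0.098, -0.0392],
 [-0.0392, 0.2157]].

Step 3 — form the quadratic (x - mu)^T · Sigma^{-1} · (x - mu):
  Sigma^{-1} · (x - mu) = (0.3333, -0.3333).
  (x - mu)^T · [Sigma^{-1} · (x - mu)] = (3)·(0.3333) + (-1)·(-0.3333) = 1.3333.

Step 4 — take square root: d = √(1.3333) ≈ 1.1547.

d(x, mu) = √(1.3333) ≈ 1.1547


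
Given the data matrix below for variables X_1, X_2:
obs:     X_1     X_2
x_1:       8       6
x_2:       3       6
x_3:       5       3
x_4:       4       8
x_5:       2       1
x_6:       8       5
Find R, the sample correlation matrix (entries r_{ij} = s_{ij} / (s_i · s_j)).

Step 1 — column means:
  mean(X_1) = (8 + 3 + 5 + 4 + 2 + 8) / 6 = 30/6 = 5
  mean(X_2) = (6 + 6 + 3 + 8 + 1 + 5) / 6 = 29/6 = 4.8333

Step 2 — sample variances and covariances s[i,j] = (1/(n-1)) · Σ_k (x_{k,i} - mean_i) · (x_{k,j} - mean_j), with n-1 = 5:
  s[X_1,X_1] = ((3)·(3) + (-2)·(-2) + (0)·(0) + (-1)·(-1) + (-3)·(-3) + (3)·(3)) / 5 = 32/5 = 6.4
  s[X_1,X_2] = ((3)·(1.1667) + (-2)·(1.1667) + (0)·(-1.8333) + (-1)·(3.1667) + (-3)·(-3.8333) + (3)·(0.1667)) / 5 = 10/5 = 2
  s[X_2,X_2] = ((1.1667)·(1.1667) + (1.1667)·(1.1667) + (-1.8333)·(-1.8333) + (3.1667)·(3.1667) + (-3.8333)·(-3.8333) + (0.1667)·(0.1667)) / 5 = 30.8333/5 = 6.1667
  Sample standard deviations s_i = √(s[i,i]):
  s(X_1) = √(6.4) = 2.5298
  s(X_2) = √(6.1667) = 2.4833

Step 3 — r_{ij} = s_{ij} / (s_i · s_j):
  r[X_1,X_1] = 1 (diagonal).
  r[X_1,X_2] = 2 / (2.5298 · 2.4833) = 2 / 6.2823 = 0.3184
  r[X_2,X_2] = 1 (diagonal).

R is symmetric with unit diagonal. Assembling:

R = [[1, 0.3184],
 [0.3184, 1]]


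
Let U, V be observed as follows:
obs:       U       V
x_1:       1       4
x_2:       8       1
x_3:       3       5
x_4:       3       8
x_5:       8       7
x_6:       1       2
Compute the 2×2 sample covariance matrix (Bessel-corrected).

Step 1 — column means:
  mean(U) = (1 + 8 + 3 + 3 + 8 + 1) / 6 = 24/6 = 4
  mean(V) = (4 + 1 + 5 + 8 + 7 + 2) / 6 = 27/6 = 4.5

Step 2 — sample covariance S[i,j] = (1/(n-1)) · Σ_k (x_{k,i} - mean_i) · (x_{k,j} - mean_j), with n-1 = 5.
  S[U,U] = ((-3)·(-3) + (4)·(4) + (-1)·(-1) + (-1)·(-1) + (4)·(4) + (-3)·(-3)) / 5 = 52/5 = 10.4
  S[U,V] = ((-3)·(-0.5) + (4)·(-3.5) + (-1)·(0.5) + (-1)·(3.5) + (4)·(2.5) + (-3)·(-2.5)) / 5 = 1/5 = 0.2
  S[V,V] = ((-0.5)·(-0.5) + (-3.5)·(-3.5) + (0.5)·(0.5) + (3.5)·(3.5) + (2.5)·(2.5) + (-2.5)·(-2.5)) / 5 = 37.5/5 = 7.5

S is symmetric (S[j,i] = S[i,j]). Assembling:

S = [[10.4, 0.2],
 [0.2, 7.5]]


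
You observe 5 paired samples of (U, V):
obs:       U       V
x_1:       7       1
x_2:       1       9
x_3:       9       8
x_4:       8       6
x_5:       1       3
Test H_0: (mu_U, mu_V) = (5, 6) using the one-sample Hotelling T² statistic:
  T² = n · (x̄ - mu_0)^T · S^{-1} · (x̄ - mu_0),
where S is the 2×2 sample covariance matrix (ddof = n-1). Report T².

Step 1 — sample mean vector:
  mean(U) = (7 + 1 + 9 + 8 + 1) / 5 = 26/5 = 5.2
  mean(V) = (1 + 9 + 8 + 6 + 3) / 5 = 27/5 = 5.4
  x̄ = (5.2, 5.4),  deviation x̄ - mu_0 = (5.2, 5.4) - (5, 6) = (0.2, -0.6).

Step 2 — sample covariance matrix, S[i,j] = (1/(n-1)) · Σ_k (x_{k,i} - mean_i) · (x_{k,j} - mean_j), divisor n-1 = 4:
  S[U,U] = ((1.8)·(1.8) + (-4.2)·(-4.2) + (3.8)·(3.8) + (2.8)·(2.8) + (-4.2)·(-4.2)) / 4 = 60.8/4 = 15.2
  S[U,V] = ((1.8)·(-4.4) + (-4.2)·(3.6) + (3.8)·(2.6) + (2.8)·(0.6) + (-4.2)·(-2.4)) / 4 = -1.4/4 = -0.35
  S[V,V] = ((-4.4)·(-4.4) + (3.6)·(3.6) + (2.6)·(2.6) + (0.6)·(0.6) + (-2.4)·(-2.4)) / 4 = 45.2/4 = 11.3
  S = [[15.2, -0.35],
 [-0.35, 11.3]].

Step 3 — invert S. det(S) = 15.2·11.3 - (-0.35)² = 171.6375.
  S^{-1} = (1/det) · [[d, -b], [-b, a]] = [[0.0658, 0.002],
 [0.002, 0.0886]].

Step 4 — quadratic form (x̄ - mu_0)^T · S^{-1} · (x̄ - mu_0):
  S^{-1} · (x̄ - mu_0) = (0.0119, -0.0527),
  (x̄ - mu_0)^T · [...] = (0.2)·(0.0119) + (-0.6)·(-0.0527) = 0.034.

Step 5 — scale by n: T² = 5 · 0.034 = 0.1701.

T² ≈ 0.1701


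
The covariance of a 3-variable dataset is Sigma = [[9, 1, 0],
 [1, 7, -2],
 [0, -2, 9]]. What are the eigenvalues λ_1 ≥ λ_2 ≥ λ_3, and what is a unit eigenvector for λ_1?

Step 1 — characteristic polynomial p(λ) = det(λI - Sigma) = λ³ - tr·λ² + c_1·λ - det, where tr = trace, c_1 = sum of the principal 2×2 minors, det = det(Sigma):
  tr = 9 + 7 + 9 = 25,
  c_1 = (9·7 - (1)²) + (9·9 - (0)²) + (7·9 - (-2)²) = 62 + 81 + 59 = 202,
  det = 9·(7·9 - (-2)²) - (1)·((1)·9 - (-2)·(0)) + (0)·((1)·(-2) - 7·(0)) = 9·(59) - (1)·(9) + (0)·(-2) = 522.
  So p(λ) = λ³ - 25λ² + 202λ - 522.
Step 2 — look for an integer root (rational root theorem: any rational root is an integer divisor of 522). Testing λ = 9:
  p(9) = 729 - 2025 + 1818 - 522 = 0  ✓
  Dividing out (λ - 9): p(λ) = (λ - 9)(λ² - 16λ + 58).
Step 3 — remaining eigenvalues from the quadratic λ² - 16λ + 58 = 0:
  Δ = 16² - 4·58 = 256 - 232 = 24,  λ = (16 ± √24)/2 = (16 ± 4.899)/2 ≈ 10.4495 or 5.5505.
  Sorted: λ_1 = 10.4495,  λ_2 = 9,  λ_3 = 5.5505  (check: sum = 25 = tr ✓).

Step 4 — unit eigenvector for λ_1 ≈ 10.4495: v spans the null space of (Sigma - λ_1 I), whose rows are
  r_1 = (-1.4495, 1, 0),  r_2 = (1, -3.4495, -2),  r_3 = (0, -2, -1.4495).
  v is orthogonal to every row, so take v ∝ r_1 × r_2 = ((1)·(-2) - (0)·(-3.4495), (0)·(1) - (-1.4495)·(-2), (-1.4495)·(-3.4495) - (1)·(1)) ≈ (-2, -2.899, 4).
  Rescale (multiply by -1 so the first nonzero entry is positive): u = (2, 2.899, -4).
  ||u|| = √((2)² + (2.899)² + (-4)²) = √(28.4041) ≈ 5.3295,  v_1 = u/||u|| ≈ (0.3753, 0.5439, -0.7505) (||v_1|| = 1).

λ_1 = 10.4495,  λ_2 = 9,  λ_3 = 5.5505;  v_1 ≈ (0.3753, 0.5439, -0.7505)


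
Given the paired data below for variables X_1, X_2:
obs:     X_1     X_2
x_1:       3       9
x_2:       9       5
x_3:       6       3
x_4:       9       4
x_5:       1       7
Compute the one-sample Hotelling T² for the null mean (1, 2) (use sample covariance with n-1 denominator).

Step 1 — sample mean vector:
  mean(X_1) = (3 + 9 + 6 + 9 + 1) / 5 = 28/5 = 5.6
  mean(X_2) = (9 + 5 + 3 + 4 + 7) / 5 = 28/5 = 5.6
  x̄ = (5.6, 5.6),  deviation x̄ - mu_0 = (5.6, 5.6) - (1, 2) = (4.6, 3.6).

Step 2 — sample covariance matrix, S[i,j] = (1/(n-1)) · Σ_k (x_{k,i} - mean_i) · (x_{k,j} - mean_j), divisor n-1 = 4:
  S[X_1,X_1] = ((-2.6)·(-2.6) + (3.4)·(3.4) + (0.4)·(0.4) + (3.4)·(3.4) + (-4.6)·(-4.6)) / 4 = 51.2/4 = 12.8
  S[X_1,X_2] = ((-2.6)·(3.4) + (3.4)·(-0.6) + (0.4)·(-2.6) + (3.4)·(-1.6) + (-4.6)·(1.4)) / 4 = -23.8/4 = -5.95
  S[X_2,X_2] = ((3.4)·(3.4) + (-0.6)·(-0.6) + (-2.6)·(-2.6) + (-1.6)·(-1.6) + (1.4)·(1.4)) / 4 = 23.2/4 = 5.8
  S = [[12.8, -5.95],
 [-5.95, 5.8]].

Step 3 — invert S. det(S) = 12.8·5.8 - (-5.95)² = 38.8375.
  S^{-1} = (1/det) · [[d, -b], [-b, a]] = [[0.1493, 0.1532],
 [0.1532, 0.3296]].

Step 4 — quadratic form (x̄ - mu_0)^T · S^{-1} · (x̄ - mu_0):
  S^{-1} · (x̄ - mu_0) = (1.2385, 1.8912),
  (x̄ - mu_0)^T · [...] = (4.6)·(1.2385) + (3.6)·(1.8912) = 12.5054.

Step 5 — scale by n: T² = 5 · 12.5054 = 62.5272.

T² ≈ 62.5272


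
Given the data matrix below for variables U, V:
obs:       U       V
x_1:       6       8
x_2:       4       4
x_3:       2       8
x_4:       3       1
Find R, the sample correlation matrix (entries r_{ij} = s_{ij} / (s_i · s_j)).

Step 1 — column means:
  mean(U) = (6 + 4 + 2 + 3) / 4 = 15/4 = 3.75
  mean(V) = (8 + 4 + 8 + 1) / 4 = 21/4 = 5.25

Step 2 — sample variances and covariances s[i,j] = (1/(n-1)) · Σ_k (x_{k,i} - mean_i) · (x_{k,j} - mean_j), with n-1 = 3:
  s[U,U] = ((2.25)·(2.25) + (0.25)·(0.25) + (-1.75)·(-1.75) + (-0.75)·(-0.75)) / 3 = 8.75/3 = 2.9167
  s[U,V] = ((2.25)·(2.75) + (0.25)·(-1.25) + (-1.75)·(2.75) + (-0.75)·(-4.25)) / 3 = 4.25/3 = 1.4167
  s[V,V] = ((2.75)·(2.75) + (-1.25)·(-1.25) + (2.75)·(2.75) + (-4.25)·(-4.25)) / 3 = 34.75/3 = 11.5833
  Sample standard deviations s_i = √(s[i,i]):
  s(U) = √(2.9167) = 1.7078
  s(V) = √(11.5833) = 3.4034

Step 3 — r_{ij} = s_{ij} / (s_i · s_j):
  r[U,U] = 1 (diagonal).
  r[U,V] = 1.4167 / (1.7078 · 3.4034) = 1.4167 / 5.8125 = 0.2437
  r[V,V] = 1 (diagonal).

R is symmetric with unit diagonal. Assembling:

R = [[1, 0.2437],
 [0.2437, 1]]


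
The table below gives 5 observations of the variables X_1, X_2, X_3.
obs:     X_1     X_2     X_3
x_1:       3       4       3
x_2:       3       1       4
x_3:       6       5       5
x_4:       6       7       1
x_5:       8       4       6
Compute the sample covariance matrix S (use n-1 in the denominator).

Step 1 — column means:
  mean(X_1) = (3 + 3 + 6 + 6 + 8) / 5 = 26/5 = 5.2
  mean(X_2) = (4 + 1 + 5 + 7 + 4) / 5 = 21/5 = 4.2
  mean(X_3) = (3 + 4 + 5 + 1 + 6) / 5 = 19/5 = 3.8

Step 2 — sample covariance S[i,j] = (1/(n-1)) · Σ_k (x_{k,i} - mean_i) · (x_{k,j} - mean_j), with n-1 = 4.
  S[X_1,X_1] = ((-2.2)·(-2.2) + (-2.2)·(-2.2) + (0.8)·(0.8) + (0.8)·(0.8) + (2.8)·(2.8)) / 4 = 18.8/4 = 4.7
  S[X_1,X_2] = ((-2.2)·(-0.2) + (-2.2)·(-3.2) + (0.8)·(0.8) + (0.8)·(2.8) + (2.8)·(-0.2)) / 4 = 9.8/4 = 2.45
  S[X_1,X_3] = ((-2.2)·(-0.8) + (-2.2)·(0.2) + (0.8)·(1.2) + (0.8)·(-2.8) + (2.8)·(2.2)) / 4 = 6.2/4 = 1.55
  S[X_2,X_2] = ((-0.2)·(-0.2) + (-3.2)·(-3.2) + (0.8)·(0.8) + (2.8)·(2.8) + (-0.2)·(-0.2)) / 4 = 18.8/4 = 4.7
  S[X_2,X_3] = ((-0.2)·(-0.8) + (-3.2)·(0.2) + (0.8)·(1.2) + (2.8)·(-2.8) + (-0.2)·(2.2)) / 4 = -7.8/4 = -1.95
  S[X_3,X_3] = ((-0.8)·(-0.8) + (0.2)·(0.2) + (1.2)·(1.2) + (-2.8)·(-2.8) + (2.2)·(2.2)) / 4 = 14.8/4 = 3.7

S is symmetric (S[j,i] = S[i,j]). Assembling:

S = [[4.7, 2.45, 1.55],
 [2.45, 4.7, -1.95],
 [1.55, -1.95, 3.7]]


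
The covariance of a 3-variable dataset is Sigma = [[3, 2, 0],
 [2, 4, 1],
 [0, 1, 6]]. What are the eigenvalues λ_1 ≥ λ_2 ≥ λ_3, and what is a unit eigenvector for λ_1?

Step 1 — characteristic polynomial p(λ) = det(λI - Sigma) = λ³ - tr·λ² + c_1·λ - det, where tr = trace, c_1 = sum of the principal 2×2 minors, det = det(Sigma):
  tr = 3 + 4 + 6 = 13,
  c_1 = (3·4 - (2)²) + (3·6 - (0)²) + (4·6 - (1)²) = 8 + 18 + 23 = 49,
  det = 3·(4·6 - (1)²) - (2)·((2)·6 - (1)·(0)) + (0)·((2)·(1) - 4·(0)) = 3·(23) - (2)·(12) + (0)·(2) = 45.
  So p(λ) = λ³ - 13λ² + 49λ - 45.
Step 2 — look for an integer root (rational root theorem: any rational root is an integer divisor of 45). Testing λ = 5:
  p(5) = 125 - 325 + 245 - 45 = 0  ✓
  Dividing out (λ - 5): p(λ) = (λ - 5)(λ² - 8λ + 9).
Step 3 — remaining eigenvalues from the quadratic λ² - 8λ + 9 = 0:
  Δ = 8² - 4·9 = 64 - 36 = 28,  λ = (8 ± √28)/2 = (8 ± 5.2915)/2 ≈ 6.6458 or 1.3542.
  Sorted: λ_1 = 6.6458,  λ_2 = 5,  λ_3 = 1.3542  (check: sum = 13 = tr ✓).

Step 4 — unit eigenvector for λ_1 ≈ 6.6458: v spans the null space of (Sigma - λ_1 I), whose rows are
  r_1 = (-3.6458, 2, 0),  r_2 = (2, -2.6458, 1),  r_3 = (0, 1, -0.6458).
  v is orthogonal to every row, so take v ∝ r_1 × r_2 = ((2)·(1) - (0)·(-2.6458), (0)·(2) - (-3.6458)·(1), (-3.6458)·(-2.6458) - (2)·(2)) ≈ (2, 3.6458, 5.6458).
  Let u = (2, 3.6458, 5.6458).
  ||u|| = √((2)² + (3.6458)² + (5.6458)²) = √(49.166) ≈ 7.0118,  v_1 = u/||u|| ≈ (0.2852, 0.5199, 0.8052) (||v_1|| = 1).

λ_1 = 6.6458,  λ_2 = 5,  λ_3 = 1.3542;  v_1 ≈ (0.2852, 0.5199, 0.8052)
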